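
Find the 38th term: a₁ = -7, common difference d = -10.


aₙ = a₁ + (n-1)d
= -7 + (38-1)×-10
= -7 - 370
= -377

a_38 = -377


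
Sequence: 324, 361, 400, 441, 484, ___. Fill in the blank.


Pattern: perfect squares: n²
Terms: 324, 361, 400, 441, 484
Next term = 529

Next term = 529


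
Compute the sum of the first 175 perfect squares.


n = 175
n(n+1)(2n+1)/6 = 175×176×351/6
= 10810800/6 = 1801800

Σk² = 1801800


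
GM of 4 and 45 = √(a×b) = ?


GM = √(4×45) = √180 = 13.4164

GM = 13.4164


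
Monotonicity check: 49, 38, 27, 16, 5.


Differences: -11, -11, -11, -11
All differences < 0 → strictly DECREASING

Monotonically decreasing


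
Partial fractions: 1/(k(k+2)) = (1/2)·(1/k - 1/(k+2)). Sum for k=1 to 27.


1/(k(k+2)) = (1/2)·(1/k - 1/(k+2)) (partial fractions)
Telescoping: Σ = (1/2)·(1 + 1/2 - 1/28 - 1/29) = 1161/1624

Sum = 1161/1624


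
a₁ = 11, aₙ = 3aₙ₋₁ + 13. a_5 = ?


Computing step by step:
a_1 = 11
a_2 = 46
a_3 = 151
a_4 = 466
a_5 = 1411


a_5 = 1411


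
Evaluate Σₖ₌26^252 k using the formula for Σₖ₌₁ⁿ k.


Σₖ₌26^252 k = Σₖ₌₁^252 k − Σₖ₌₁^25 k
= 252·253/2 − 25·26/2
= 31878 − 325 = 31553

Σk = 31553


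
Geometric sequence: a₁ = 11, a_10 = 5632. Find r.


r^(n-1) = aₙ/a₁
r^9 = 5632/11 = 512
r = 512^(1/9)
= 2

r = 2


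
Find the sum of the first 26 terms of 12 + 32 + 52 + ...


aₙ = 12 + (26-1)×20 = 512
Sₙ = n(a₁+aₙ)/2 = 26×(12+512)/2
= 26×524/2 = 6812

S_26 = 6812


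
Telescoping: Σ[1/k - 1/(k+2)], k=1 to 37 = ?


Telescoping with gap 2: two head and two tail terms survive.
= (1 + 1/2) - (1/38 + 1/39)
= 3/2 - 1/38 - 1/39 = 1073/741

Sum = 1073/741


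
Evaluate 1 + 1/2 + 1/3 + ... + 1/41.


H_41 = 1/1 + 1/2 + 1/3 + ... + 1/41
= 85691034670497533/19914562703599200
≈ 4.3029

H_41 = 85691034670497533/19914562703599200 ≈ 4.3029


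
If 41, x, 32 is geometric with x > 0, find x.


GM = √(41×32) = √1312 = 36.2215

GM = 36.2215


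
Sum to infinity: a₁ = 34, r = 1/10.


S∞ = a₁/(1-r) = 34/(1 - 1/10)
= 34/(9/10)
= 340/9

S∞ = 340/9


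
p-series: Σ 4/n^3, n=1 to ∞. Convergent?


p-series test: Σ c/n^p converges if p > 1, diverges if p ≤ 1 (constant c > 0 doesn't affect convergence).
p = 3
3 > 1 → CONVERGES

Converges (p = 3 > 1)


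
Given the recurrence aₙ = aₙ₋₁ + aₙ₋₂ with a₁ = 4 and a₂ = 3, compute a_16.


Computing iteratively: 4, 3, 7, 10, 17, 27, 44, 71, 115, 186, 301, 487, ...
a_16 = 3338

a_16 = 3338


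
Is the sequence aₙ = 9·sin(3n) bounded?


For all n, -1 ≤ sin(3n) ≤ 1, so -9 ≤ 9·sin(3n) ≤ 9
Lower bound: -9, Upper bound: 9
The sequence IS bounded

Bounded (-9 ≤ aₙ ≤ 9)


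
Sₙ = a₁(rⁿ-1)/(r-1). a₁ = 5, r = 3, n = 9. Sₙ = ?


Sₙ = 5×(3^9 - 1)/(3 - 1)
= 5×(19683 - 1)/2
= 5×19682/2
= 49205

S_9 = 49205


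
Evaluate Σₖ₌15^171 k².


Σₖ₌15^171 k² = Σₖ₌₁^171 k² − Σₖ₌₁^14 k²
= 171·172·343/6 − 14·15·29/6
= 1681386 − 1015 = 1680371

Σk² = 1680371


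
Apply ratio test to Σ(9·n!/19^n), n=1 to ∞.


aₙ = 9·n!/19^n
a_{n+1}/aₙ = (n+1)!/19^(n+1) × 19^n/n!  (constant 9 cancels)
= (n+1)/19
L = lim(n→∞) (n+1)/19 = ∞
L > 1 → series DIVERGES

Diverges (ratio test: L = ∞ > 1)


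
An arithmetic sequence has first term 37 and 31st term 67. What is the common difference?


d = (aₙ - a₁)/(n-1)
= (67 - 37)/(31-1)
= 30/30 = 1

d = 1


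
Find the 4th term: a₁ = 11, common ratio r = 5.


aₙ = a₁·r^(n-1)
= 11×5^3
= 11×125
= 1375

a_4 = 1375


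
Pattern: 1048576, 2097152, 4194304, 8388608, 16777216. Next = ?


Pattern: powers of 2: 2ⁿ
Terms: 1048576, 2097152, 4194304, 8388608, 16777216
Next term = 33554432

Next term = 33554432


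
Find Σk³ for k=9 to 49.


Σₖ₌9^49 k³ = [49·50/2]² − [8·9/2]²
= 1500625 − 1296 = 1499329

Σk³ = 1499329


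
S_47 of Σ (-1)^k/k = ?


S = -1 + 1/2 - 1/3 + 1/4 - 1/5 + 1/6 - 1/7 + 1/8 ± ...
= -0.7037
(Full series converges to -ln(2) ≈ -0.6931)

S_47 = -0.7037


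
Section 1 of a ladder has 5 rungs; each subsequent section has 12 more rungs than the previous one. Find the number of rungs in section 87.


aₙ = a₁ + (n-1)d
= 5 + (87-1)×12
= 5 + 1032
= 1037

a_87 = 1037


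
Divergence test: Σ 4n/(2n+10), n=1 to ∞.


lim(n→∞) 4n/(2n+10) = 4/2 = 2  (divide numerator and denominator by n)
lim aₙ = 2 ≠ 0 → series DIVERGES

Diverges (lim aₙ = 2 ≠ 0)


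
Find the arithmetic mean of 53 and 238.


AM = (53 + 238)/2 = 291/2 = 145.5

AM = 145.5


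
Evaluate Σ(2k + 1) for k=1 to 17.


Σ(2k+1) = 2·Σk + 1·n
= 2·153 + 1·17
= 306 + 17 = 323

Σ = 323


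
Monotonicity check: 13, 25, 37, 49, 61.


Differences: 12, 12, 12, 12
All differences > 0 → strictly INCREASING

Monotonically increasing


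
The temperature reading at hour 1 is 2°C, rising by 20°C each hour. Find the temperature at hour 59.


aₙ = a₁ + (n-1)d
= 2 + (59-1)×20
= 2 + 1160
= 1162

a_59 = 1162


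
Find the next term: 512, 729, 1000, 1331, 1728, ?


Pattern: perfect cubes: n³
Terms: 512, 729, 1000, 1331, 1728
Next term = 2197

Next term = 2197


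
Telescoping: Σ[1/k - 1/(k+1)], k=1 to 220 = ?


Telescoping: adjacent terms cancel.
= 1/1 - 1/221
= 1 - 1/221 = 220/221

Sum = 220/221


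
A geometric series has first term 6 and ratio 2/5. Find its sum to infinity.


S∞ = a₁/(1-r) = 6/(1 - 2/5)
= 6/(3/5)
= 10

S∞ = 10


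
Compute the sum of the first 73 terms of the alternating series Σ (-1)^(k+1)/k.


S = 1 - 1/2 + 1/3 - 1/4 + 1/5 - 1/6 + 1/7 - 1/8 ± ...
= 0.6999
(Full series converges to +ln(2) ≈ +0.6931)

S_73 = 0.6999


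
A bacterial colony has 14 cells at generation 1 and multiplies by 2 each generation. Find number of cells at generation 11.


aₙ = a₁·r^(n-1)
= 14×2^10
= 14×1024
= 14336

a_11 = 14336


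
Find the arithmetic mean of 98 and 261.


AM = (98 + 261)/2 = 359/2 = 179.5

AM = 179.5


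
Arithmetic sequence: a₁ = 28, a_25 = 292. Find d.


d = (aₙ - a₁)/(n-1)
= (292 - 28)/(25-1)
= 264/24 = 11

d = 11


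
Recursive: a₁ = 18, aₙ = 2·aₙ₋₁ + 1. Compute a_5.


Computing step by step:
a_1 = 18
a_2 = 37
a_3 = 75
a_4 = 151
a_5 = 303


a_5 = 303


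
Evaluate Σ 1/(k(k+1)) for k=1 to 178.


1/(k(k+1)) = 1/k - 1/(k+1) (partial fractions)
Telescoping: Σ = 1 - 1/179 = 178/179

Sum = 178/179


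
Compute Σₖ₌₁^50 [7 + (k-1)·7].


aₙ = 7 + (50-1)×7 = 350
Sₙ = n(a₁+aₙ)/2 = 50×(7+350)/2
= 50×357/2 = 8925

S_50 = 8925


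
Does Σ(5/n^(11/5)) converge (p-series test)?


p-series test: Σ c/n^p converges if p > 1, diverges if p ≤ 1 (constant c > 0 doesn't affect convergence).
p = 11/5
11/5 > 1 → CONVERGES

Converges (p = 11/5 > 1)


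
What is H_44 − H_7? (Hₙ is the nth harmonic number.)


Σₖ₌8^44 1/k = 1/8 + 1/9 + 1/10 + ... + 1/44
= 16765630606168108789/9419588158802421600
≈ 1.7799

Sum = 16765630606168108789/9419588158802421600 ≈ 1.7799


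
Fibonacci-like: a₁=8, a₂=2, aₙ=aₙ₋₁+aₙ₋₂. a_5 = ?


Computing iteratively: 8, 2, 10, 12, 22
a_5 = 22

a_5 = 22


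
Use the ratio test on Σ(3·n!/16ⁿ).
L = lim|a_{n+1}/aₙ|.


aₙ = 3·n!/16^n
a_{n+1}/aₙ = (n+1)!/16^(n+1) × 16^n/n!  (constant 3 cancels)
= (n+1)/16
L = lim(n→∞) (n+1)/16 = ∞
L > 1 → series DIVERGES

Diverges (ratio test: L = ∞ > 1)


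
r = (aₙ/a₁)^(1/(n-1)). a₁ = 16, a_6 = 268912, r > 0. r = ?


r^(n-1) = aₙ/a₁
r^5 = 268912/16 = 16807
r = 16807^(1/5)
= 7

r = 7


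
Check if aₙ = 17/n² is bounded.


a₁ = 17, a₂ = 17/4, a₃ = 17/9, ...
0 < aₙ ≤ 17 for all n ≥ 1
The sequence IS bounded

Bounded (0 < aₙ ≤ 17)


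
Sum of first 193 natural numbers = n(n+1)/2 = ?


n(n+1)/2 = 193×194/2 = 37442/2 = 18721

Σk = 18721


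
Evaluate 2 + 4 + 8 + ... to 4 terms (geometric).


Sₙ = 2×(2^4 - 1)/(2 - 1)
= 2×(16 - 1)/1
= 2×15/1
= 30

S_4 = 30


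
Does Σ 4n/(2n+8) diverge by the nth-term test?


lim(n→∞) 4n/(2n+8) = 4/2 = 2  (divide numerator and denominator by n)
lim aₙ = 2 ≠ 0 → series DIVERGES

Diverges (lim aₙ = 2 ≠ 0)


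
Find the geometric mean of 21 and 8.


GM = √(21×8) = √168 = 12.9615

GM = 12.9615


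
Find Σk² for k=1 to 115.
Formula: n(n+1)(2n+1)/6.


n = 115
n(n+1)(2n+1)/6 = 115×116×231/6
= 3081540/6 = 513590

Σk² = 513590


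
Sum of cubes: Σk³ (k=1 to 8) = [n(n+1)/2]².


n(n+1)/2 = 8×9/2 = 36
Σk³ = 36² = 1296

Σk³ = 1296


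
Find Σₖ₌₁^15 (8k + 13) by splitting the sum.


Σ(8k+13) = 8·Σk + 13·n
= 8·120 + 13·15
= 960 + 195 = 1155

Σ = 1155


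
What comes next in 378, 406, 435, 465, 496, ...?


Pattern: triangular numbers: n(n+1)/2
Terms: 378, 406, 435, 465, 496
Next term = 528

Next term = 528


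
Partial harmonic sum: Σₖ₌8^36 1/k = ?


Σₖ₌8^36 1/k = 1/8 + 1/9 + 1/10 + ... + 1/36
= 2966277872827/1875370816800
≈ 1.5817

Sum = 2966277872827/1875370816800 ≈ 1.5817


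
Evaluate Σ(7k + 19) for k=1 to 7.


Σ(7k+19) = 7·Σk + 19·n
= 7·28 + 19·7
= 196 + 133 = 329

Σ = 329


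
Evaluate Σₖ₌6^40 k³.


Σₖ₌6^40 k³ = [40·41/2]² − [5·6/2]²
= 672400 − 225 = 672175

Σk³ = 672175


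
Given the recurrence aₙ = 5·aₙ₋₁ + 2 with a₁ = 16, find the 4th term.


Computing step by step:
a_1 = 16
a_2 = 82
a_3 = 412
a_4 = 2062


a_4 = 2062


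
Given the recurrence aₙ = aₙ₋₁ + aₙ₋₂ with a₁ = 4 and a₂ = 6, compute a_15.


Computing iteratively: 4, 6, 10, 16, 26, 42, 68, 110, 178, 288, 466, 754, ...
a_15 = 3194

a_15 = 3194


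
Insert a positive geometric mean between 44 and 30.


GM = √(44×30) = √1320 = 36.3318

GM = 36.3318


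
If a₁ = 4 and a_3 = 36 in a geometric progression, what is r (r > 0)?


r^(n-1) = aₙ/a₁
r^2 = 36/4 = 9
r = 9^(1/2)
= ±3; taking r > 0 gives r = 3

r = 3


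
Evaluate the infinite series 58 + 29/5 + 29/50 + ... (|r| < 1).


S∞ = a₁/(1-r) = 58/(1 - 1/10)
= 58/(9/10)
= 580/9

S∞ = 580/9


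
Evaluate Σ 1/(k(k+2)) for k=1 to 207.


1/(k(k+2)) = (1/2)·(1/k - 1/(k+2)) (partial fractions)
Telescoping: Σ = (1/2)·(1 + 1/2 - 1/208 - 1/209) = 64791/86944

Sum = 64791/86944


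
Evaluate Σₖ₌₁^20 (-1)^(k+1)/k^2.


S = 1 - 1/4 + 1/9 - 1/16 + 1/25 - 1/36 + 1/49 - 1/64 ± ...
= 0.8213
(Full series converges to +π²/12 ≈ +0.8225)

S_20 = 0.8213


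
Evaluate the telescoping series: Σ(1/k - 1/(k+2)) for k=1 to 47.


Telescoping with gap 2: two head and two tail terms survive.
= (1 + 1/2) - (1/48 + 1/49)
= 3/2 - 1/48 - 1/49 = 3431/2352

Sum = 3431/2352


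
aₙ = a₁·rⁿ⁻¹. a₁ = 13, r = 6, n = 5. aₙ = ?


aₙ = a₁·r^(n-1)
= 13×6^4
= 13×1296
= 16848

a_5 = 16848


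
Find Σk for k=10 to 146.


Σₖ₌10^146 k = Σₖ₌₁^146 k − Σₖ₌₁^9 k
= 146·147/2 − 9·10/2
= 10731 − 45 = 10686

Σk = 10686


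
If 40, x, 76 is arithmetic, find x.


AM = (40 + 76)/2 = 116/2 = 58

AM = 58


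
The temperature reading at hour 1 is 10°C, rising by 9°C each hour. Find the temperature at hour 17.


aₙ = a₁ + (n-1)d
= 10 + (17-1)×9
= 10 + 144
= 154

a_17 = 154


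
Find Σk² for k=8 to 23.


Σₖ₌8^23 k² = Σₖ₌₁^23 k² − Σₖ₌₁^7 k²
= 23·24·47/6 − 7·8·15/6
= 4324 − 140 = 4184

Σk² = 4184


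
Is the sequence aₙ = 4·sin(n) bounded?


For all n, -1 ≤ sin(n) ≤ 1, so -4 ≤ 4·sin(n) ≤ 4
Lower bound: -4, Upper bound: 4
The sequence IS bounded

Bounded (-4 ≤ aₙ ≤ 4)


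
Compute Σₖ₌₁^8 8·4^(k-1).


Sₙ = 8×(4^8 - 1)/(4 - 1)
= 8×(65536 - 1)/3
= 8×65535/3
= 174760

S_8 = 174760


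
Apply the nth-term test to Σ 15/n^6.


lim(n→∞) 15/n^6 = 0
lim aₙ = 0 → nth-term test is INCONCLUSIVE
(Need other tests; this is actually a convergent p-series with p=6 > 1)

Inconclusive (lim aₙ = 0; need another test)


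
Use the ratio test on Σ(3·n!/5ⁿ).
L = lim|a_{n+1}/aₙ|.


aₙ = 3·n!/5^n
a_{n+1}/aₙ = (n+1)!/5^(n+1) × 5^n/n!  (constant 3 cancels)
= (n+1)/5
L = lim(n→∞) (n+1)/5 = ∞
L > 1 → series DIVERGES

Diverges (ratio test: L = ∞ > 1)


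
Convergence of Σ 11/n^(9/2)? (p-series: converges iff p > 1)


p-series test: Σ c/n^p converges if p > 1, diverges if p ≤ 1 (constant c > 0 doesn't affect convergence).
p = 9/2
9/2 > 1 → CONVERGES

Converges (p = 9/2 > 1)


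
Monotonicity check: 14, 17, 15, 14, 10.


Differences: 3, -2, -1, -4
Difference at position 1 is +3 (> 0) but position 2 is -2 (< 0) — sequence both rises and falls
→ NOT monotonic

Not monotonic


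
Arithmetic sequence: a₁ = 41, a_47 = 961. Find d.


d = (aₙ - a₁)/(n-1)
= (961 - 41)/(47-1)
= 920/46 = 20

d = 20


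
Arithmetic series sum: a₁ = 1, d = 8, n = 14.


aₙ = 1 + (14-1)×8 = 105
Sₙ = n(a₁+aₙ)/2 = 14×(1+105)/2
= 14×106/2 = 742

S_14 = 742


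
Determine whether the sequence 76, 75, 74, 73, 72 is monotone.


Differences: -1, -1, -1, -1
All differences < 0 → strictly DECREASING

Monotonically decreasing


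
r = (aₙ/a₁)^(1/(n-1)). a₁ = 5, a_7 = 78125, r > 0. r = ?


r^(n-1) = aₙ/a₁
r^6 = 78125/5 = 15625
r = 15625^(1/6)
= ±5; taking r > 0 gives r = 5

r = 5


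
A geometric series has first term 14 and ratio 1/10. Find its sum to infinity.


S∞ = a₁/(1-r) = 14/(1 - 1/10)
= 14/(9/10)
= 140/9

S∞ = 140/9


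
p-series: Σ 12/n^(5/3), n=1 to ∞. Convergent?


p-series test: Σ c/n^p converges if p > 1, diverges if p ≤ 1 (constant c > 0 doesn't affect convergence).
p = 5/3
5/3 > 1 → CONVERGES

Converges (p = 5/3 > 1)


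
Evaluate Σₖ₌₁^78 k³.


n(n+1)/2 = 78×79/2 = 3081
Σk³ = 3081² = 9492561

Σk³ = 9492561


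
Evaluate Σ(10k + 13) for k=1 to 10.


Σ(10k+13) = 10·Σk + 13·n
= 10·55 + 13·10
= 550 + 130 = 680

Σ = 680


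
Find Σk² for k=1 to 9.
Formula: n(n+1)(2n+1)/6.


n = 9
n(n+1)(2n+1)/6 = 9×10×19/6
= 1710/6 = 285

Σk² = 285


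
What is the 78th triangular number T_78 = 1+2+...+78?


n(n+1)/2 = 78×79/2 = 6162/2 = 3081

Σk = 3081


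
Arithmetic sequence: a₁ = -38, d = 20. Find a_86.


aₙ = a₁ + (n-1)d
= -38 + (86-1)×20
= -38 + 1700
= 1662

a_86 = 1662


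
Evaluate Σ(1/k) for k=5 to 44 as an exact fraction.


Σₖ₌5^44 1/k = 1/5 + 1/6 + 1/7 + ... + 1/44
= 3080733578426640787/1345655451257488800
≈ 2.2894

Sum = 3080733578426640787/1345655451257488800 ≈ 2.2894


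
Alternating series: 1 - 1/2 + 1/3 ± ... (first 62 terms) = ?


S = 1 - 1/2 + 1/3 - 1/4 + 1/5 - 1/6 + 1/7 - 1/8 ± ...
= 0.6851
(Full series converges to +ln(2) ≈ +0.6931)

S_62 = 0.6851


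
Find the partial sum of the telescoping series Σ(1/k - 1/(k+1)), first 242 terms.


Telescoping: adjacent terms cancel.
= 1/1 - 1/243
= 1 - 1/243 = 242/243

Sum = 242/243


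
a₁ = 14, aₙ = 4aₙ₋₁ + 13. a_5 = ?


Computing step by step:
a_1 = 14
a_2 = 69
a_3 = 289
a_4 = 1169
a_5 = 4689


a_5 = 4689


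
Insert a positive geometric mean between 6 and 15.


GM = √(6×15) = √90 = 9.4868

GM = 9.4868


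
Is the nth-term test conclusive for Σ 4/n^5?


lim(n→∞) 4/n^5 = 0
lim aₙ = 0 → nth-term test is INCONCLUSIVE
(Need other tests; this is actually a convergent p-series with p=5 > 1)

Inconclusive (lim aₙ = 0; need another test)


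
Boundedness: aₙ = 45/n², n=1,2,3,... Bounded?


a₁ = 45, a₂ = 45/4, a₃ = 45/9, ...
0 < aₙ ≤ 45 for all n ≥ 1
The sequence IS bounded

Bounded (0 < aₙ ≤ 45)


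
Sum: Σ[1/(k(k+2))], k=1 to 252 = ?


1/(k(k+2)) = (1/2)·(1/k - 1/(k+2)) (partial fractions)
Telescoping: Σ = (1/2)·(1 + 1/2 - 1/253 - 1/254) = 47943/64262

Sum = 47943/64262


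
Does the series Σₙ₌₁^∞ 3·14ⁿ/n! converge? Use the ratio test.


aₙ = 3·14^n/n!
a_{n+1}/aₙ = 14^(n+1)/(n+1)! × n!/14^n  (constant 3 cancels)
= 14/(n+1)
L = lim(n→∞) 14/(n+1) = 0
L < 1 → series CONVERGES

Converges (ratio test: L = 0 < 1)


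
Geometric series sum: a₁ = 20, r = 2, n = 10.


Sₙ = 20×(2^10 - 1)/(2 - 1)
= 20×(1024 - 1)/1
= 20×1023/1
= 20460

S_10 = 20460


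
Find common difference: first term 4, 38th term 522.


d = (aₙ - a₁)/(n-1)
= (522 - 4)/(38-1)
= 518/37 = 14

d = 14


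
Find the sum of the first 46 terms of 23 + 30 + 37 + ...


aₙ = 23 + (46-1)×7 = 338
Sₙ = n(a₁+aₙ)/2 = 46×(23+338)/2
= 46×361/2 = 8303

S_46 = 8303


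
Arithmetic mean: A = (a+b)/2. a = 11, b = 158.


AM = (11 + 158)/2 = 169/2 = 84.5

AM = 84.5


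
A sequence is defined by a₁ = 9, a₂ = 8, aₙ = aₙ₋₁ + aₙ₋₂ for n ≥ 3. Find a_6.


Computing iteratively: 9, 8, 17, 25, 42, 67
a_6 = 67

a_6 = 67


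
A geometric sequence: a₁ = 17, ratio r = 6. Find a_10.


aₙ = a₁·r^(n-1)
= 17×6^9
= 17×10077696
= 171320832

a_10 = 171320832


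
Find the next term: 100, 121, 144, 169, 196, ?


Pattern: perfect squares: n²
Terms: 100, 121, 144, 169, 196
Next term = 225

Next term = 225


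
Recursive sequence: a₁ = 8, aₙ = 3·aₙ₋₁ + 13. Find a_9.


Computing step by step:
a_1 = 8
a_2 = 37
a_3 = 124
a_4 = 385
a_5 = 1168
a_6 = 3517
a_7 = 10564
a_8 = 31705
a_9 = 95128


a_9 = 95128


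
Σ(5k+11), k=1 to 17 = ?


Σ(5k+11) = 5·Σk + 11·n
= 5·153 + 11·17
= 765 + 187 = 952

Σ = 952


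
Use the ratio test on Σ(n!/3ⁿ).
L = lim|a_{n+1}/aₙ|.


aₙ = n!/3^n
a_{n+1}/aₙ = (n+1)!/3^(n+1) × 3^n/n!
= (n+1)/3
L = lim(n→∞) (n+1)/3 = ∞
L > 1 → series DIVERGES

Diverges (ratio test: L = ∞ > 1)


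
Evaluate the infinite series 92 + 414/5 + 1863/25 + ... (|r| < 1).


S∞ = a₁/(1-r) = 92/(1 - 9/10)
= 92/(1/10)
= 920

S∞ = 920


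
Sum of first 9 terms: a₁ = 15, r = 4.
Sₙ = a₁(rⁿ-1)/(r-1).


Sₙ = 15×(4^9 - 1)/(4 - 1)
= 15×(262144 - 1)/3
= 15×262143/3
= 1310715

S_9 = 1310715


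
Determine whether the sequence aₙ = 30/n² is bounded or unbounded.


a₁ = 30, a₂ = 30/4, a₃ = 30/9, ...
0 < aₙ ≤ 30 for all n ≥ 1
The sequence IS bounded

Bounded (0 < aₙ ≤ 30)


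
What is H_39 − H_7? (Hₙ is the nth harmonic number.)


Σₖ₌8^39 1/k = 1/8 + 1/9 + 1/10 + ... + 1/39
= 115232869018999/69388720221600
≈ 1.6607

Sum = 115232869018999/69388720221600 ≈ 1.6607


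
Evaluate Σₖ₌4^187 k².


Σₖ₌4^187 k² = Σₖ₌₁^187 k² − Σₖ₌₁^3 k²
= 187·188·375/6 − 3·4·7/6
= 2197250 − 14 = 2197236

Σk² = 2197236


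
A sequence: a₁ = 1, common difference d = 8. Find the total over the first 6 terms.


aₙ = 1 + (6-1)×8 = 41
Sₙ = n(a₁+aₙ)/2 = 6×(1+41)/2
= 6×42/2 = 126

S_6 = 126


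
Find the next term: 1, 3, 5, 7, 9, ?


Pattern: arithmetic (d=2)
Terms: 1, 3, 5, 7, 9
Next term = 11

Next term = 11


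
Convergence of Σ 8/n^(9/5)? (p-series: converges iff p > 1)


p-series test: Σ c/n^p converges if p > 1, diverges if p ≤ 1 (constant c > 0 doesn't affect convergence).
p = 9/5
9/5 > 1 → CONVERGES

Converges (p = 9/5 > 1)


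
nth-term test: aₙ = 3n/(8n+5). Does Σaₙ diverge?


lim(n→∞) 3n/(8n+5) = 3/8 = 3/8  (divide numerator and denominator by n)
lim aₙ = 3/8 ≠ 0 → series DIVERGES

Diverges (lim aₙ = 3/8 ≠ 0)


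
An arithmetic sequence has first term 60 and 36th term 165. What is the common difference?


d = (aₙ - a₁)/(n-1)
= (165 - 60)/(36-1)
= 105/35 = 3

d = 3


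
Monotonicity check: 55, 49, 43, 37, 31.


Differences: -6, -6, -6, -6
All differences < 0 → strictly DECREASING

Monotonically decreasing


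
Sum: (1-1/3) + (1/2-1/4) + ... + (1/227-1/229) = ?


Telescoping with gap 2: two head and two tail terms survive.
= (1 + 1/2) - (1/228 + 1/229)
= 3/2 - 1/228 - 1/229 = 77861/52212

Sum = 77861/52212


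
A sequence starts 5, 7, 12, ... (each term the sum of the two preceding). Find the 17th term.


Computing iteratively: 5, 7, 12, 19, 31, 50, 81, 131, 212, 343, 555, 898, ...
a_17 = 9959

a_17 = 9959


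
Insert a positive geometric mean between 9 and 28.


GM = √(9×28) = √252 = 15.8745

GM = 15.8745


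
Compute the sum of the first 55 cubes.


n(n+1)/2 = 55×56/2 = 1540
Σk³ = 1540² = 2371600

Σk³ = 2371600


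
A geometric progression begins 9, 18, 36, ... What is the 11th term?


aₙ = a₁·r^(n-1)
= 9×2^10
= 9×1024
= 9216

a_11 = 9216


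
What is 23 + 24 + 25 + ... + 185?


Σₖ₌23^185 k = Σₖ₌₁^185 k − Σₖ₌₁^22 k
= 185·186/2 − 22·23/2
= 17205 − 253 = 16952

Σk = 16952


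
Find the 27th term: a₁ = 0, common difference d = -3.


aₙ = a₁ + (n-1)d
= 0 + (27-1)×-3
= 0 - 78
= -78

a_27 = -78


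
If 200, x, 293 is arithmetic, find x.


AM = (200 + 293)/2 = 493/2 = 246.5

AM = 246.5


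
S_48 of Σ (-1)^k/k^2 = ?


S = -1 + 1/4 - 1/9 + 1/16 - 1/25 + 1/36 - 1/49 + 1/64 ± ...
= -0.8223
(Full series converges to -π²/12 ≈ -0.8225)

S_48 = -0.8223


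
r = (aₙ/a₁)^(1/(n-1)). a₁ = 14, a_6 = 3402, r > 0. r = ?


r^(n-1) = aₙ/a₁
r^5 = 3402/14 = 243
r = 243^(1/5)
= 3

r = 3


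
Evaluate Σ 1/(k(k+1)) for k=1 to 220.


1/(k(k+1)) = 1/k - 1/(k+1) (partial fractions)
Telescoping: Σ = 1 - 1/221 = 220/221

Sum = 220/221


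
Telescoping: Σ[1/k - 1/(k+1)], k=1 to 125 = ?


Telescoping: adjacent terms cancel.
= 1/1 - 1/126
= 1 - 1/126 = 125/126

Sum = 125/126


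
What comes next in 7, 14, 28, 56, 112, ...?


Pattern: geometric (r=2)
Terms: 7, 14, 28, 56, 112
Next term = 224

Next term = 224


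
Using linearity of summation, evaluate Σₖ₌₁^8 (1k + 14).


Σ(1k+14) = 1·Σk + 14·n
= 1·36 + 14·8
= 36 + 112 = 148

Σ = 148


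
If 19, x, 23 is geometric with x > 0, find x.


GM = √(19×23) = √437 = 20.9045

GM = 20.9045


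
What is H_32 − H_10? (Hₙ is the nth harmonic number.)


Σₖ₌11^32 1/k = 1/11 + 1/12 + 1/13 + ... + 1/32
= 163107703437059/144403552893600
≈ 1.1295

Sum = 163107703437059/144403552893600 ≈ 1.1295


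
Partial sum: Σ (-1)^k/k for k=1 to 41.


S = -1 + 1/2 - 1/3 + 1/4 - 1/5 + 1/6 - 1/7 + 1/8 ± ...
= -0.7052
(Full series converges to -ln(2) ≈ -0.6931)

S_41 = -0.7052


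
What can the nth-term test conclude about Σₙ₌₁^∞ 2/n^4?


lim(n→∞) 2/n^4 = 0
lim aₙ = 0 → nth-term test is INCONCLUSIVE
(Need other tests; this is actually a convergent p-series with p=4 > 1)

Inconclusive (lim aₙ = 0; need another test)


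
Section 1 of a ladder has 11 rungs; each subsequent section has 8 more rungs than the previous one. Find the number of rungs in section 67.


aₙ = a₁ + (n-1)d
= 11 + (67-1)×8
= 11 + 528
= 539

a_67 = 539


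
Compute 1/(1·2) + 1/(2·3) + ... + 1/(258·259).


1/(k(k+1)) = 1/k - 1/(k+1) (partial fractions)
Telescoping: Σ = 1 - 1/259 = 258/259

Sum = 258/259


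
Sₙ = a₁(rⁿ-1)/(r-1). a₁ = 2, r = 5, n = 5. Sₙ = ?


Sₙ = 2×(5^5 - 1)/(5 - 1)
= 2×(3125 - 1)/4
= 2×3124/4
= 1562

S_5 = 1562


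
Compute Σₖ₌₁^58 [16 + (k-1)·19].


aₙ = 16 + (58-1)×19 = 1099
Sₙ = n(a₁+aₙ)/2 = 58×(16+1099)/2
= 58×1115/2 = 32335

S_58 = 32335


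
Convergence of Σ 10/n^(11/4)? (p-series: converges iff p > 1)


p-series test: Σ c/n^p converges if p > 1, diverges if p ≤ 1 (constant c > 0 doesn't affect convergence).
p = 11/4
11/4 > 1 → CONVERGES

Converges (p = 11/4 > 1)


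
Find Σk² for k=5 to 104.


Σₖ₌5^104 k² = Σₖ₌₁^104 k² − Σₖ₌₁^4 k²
= 104·105·209/6 − 4·5·9/6
= 380380 − 30 = 380350

Σk² = 380350


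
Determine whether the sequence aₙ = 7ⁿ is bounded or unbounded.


aₙ = 7ⁿ → as n→∞, aₙ→∞ (since base 7 > 1)
No finite upper bound exists
The sequence is UNBOUNDED

Unbounded (aₙ → ∞ as n → ∞)


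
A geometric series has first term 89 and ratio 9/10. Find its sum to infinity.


S∞ = a₁/(1-r) = 89/(1 - 9/10)
= 89/(1/10)
= 890

S∞ = 890


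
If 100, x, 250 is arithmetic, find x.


AM = (100 + 250)/2 = 350/2 = 175

AM = 175


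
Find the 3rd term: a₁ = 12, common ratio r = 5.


aₙ = a₁·r^(n-1)
= 12×5^2
= 12×25
= 300

a_3 = 300


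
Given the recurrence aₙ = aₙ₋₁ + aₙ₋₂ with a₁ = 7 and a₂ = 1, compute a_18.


Computing iteratively: 7, 1, 8, 9, 17, 26, 43, 69, 112, 181, 293, 474, ...
a_18 = 8506

a_18 = 8506


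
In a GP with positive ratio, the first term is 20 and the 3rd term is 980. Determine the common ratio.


r^(n-1) = aₙ/a₁
r^2 = 980/20 = 49
r = 49^(1/2)
= ±7; taking r > 0 gives r = 7

r = 7


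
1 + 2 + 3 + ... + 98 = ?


n(n+1)/2 = 98×99/2 = 9702/2 = 4851

Σk = 4851


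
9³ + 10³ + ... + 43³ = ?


Σₖ₌9^43 k³ = [43·44/2]² − [8·9/2]²
= 894916 − 1296 = 893620

Σk³ = 893620


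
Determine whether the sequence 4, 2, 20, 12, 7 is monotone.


Differences: -2, 18, -8, -5
Difference at position 2 is +18 (> 0) but position 1 is -2 (< 0) — sequence both rises and falls
→ NOT monotonic

Not monotonic


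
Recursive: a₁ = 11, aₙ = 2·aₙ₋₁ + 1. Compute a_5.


Computing step by step:
a_1 = 11
a_2 = 23
a_3 = 47
a_4 = 95
a_5 = 191


a_5 = 191


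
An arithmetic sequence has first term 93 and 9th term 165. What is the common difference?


d = (aₙ - a₁)/(n-1)
= (165 - 93)/(9-1)
= 72/8 = 9

d = 9


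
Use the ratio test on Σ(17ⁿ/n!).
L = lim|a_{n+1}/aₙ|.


aₙ = 17^n/n!
a_{n+1}/aₙ = 17^(n+1)/(n+1)! × n!/17^n
= 17/(n+1)
L = lim(n→∞) 17/(n+1) = 0
L < 1 → series CONVERGES

Converges (ratio test: L = 0 < 1)


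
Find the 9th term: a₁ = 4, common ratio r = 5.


aₙ = a₁·r^(n-1)
= 4×5^8
= 4×390625
= 1562500

a_9 = 1562500


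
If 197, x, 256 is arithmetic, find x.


AM = (197 + 256)/2 = 453/2 = 226.5

AM = 226.5


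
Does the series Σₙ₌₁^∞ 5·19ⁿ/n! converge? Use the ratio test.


aₙ = 5·19^n/n!
a_{n+1}/aₙ = 19^(n+1)/(n+1)! × n!/19^n  (constant 5 cancels)
= 19/(n+1)
L = lim(n→∞) 19/(n+1) = 0
L < 1 → series CONVERGES

Converges (ratio test: L = 0 < 1)


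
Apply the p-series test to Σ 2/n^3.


p-series test: Σ c/n^p converges if p > 1, diverges if p ≤ 1 (constant c > 0 doesn't affect convergence).
p = 3
3 > 1 → CONVERGES

Converges (p = 3 > 1)


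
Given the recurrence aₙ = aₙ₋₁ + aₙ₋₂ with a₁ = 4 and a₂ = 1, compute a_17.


Computing iteratively: 4, 1, 5, 6, 11, 17, 28, 45, 73, 118, 191, 309, ...
a_17 = 3427

a_17 = 3427


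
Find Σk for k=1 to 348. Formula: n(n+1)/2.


n(n+1)/2 = 348×349/2 = 121452/2 = 60726

Σk = 60726


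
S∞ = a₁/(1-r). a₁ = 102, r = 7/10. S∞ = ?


S∞ = a₁/(1-r) = 102/(1 - 7/10)
= 102/(3/10)
= 340

S∞ = 340


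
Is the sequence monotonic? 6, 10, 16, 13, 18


Differences: 4, 6, -3, 5
Difference at position 1 is +4 (> 0) but position 3 is -3 (< 0) — sequence both rises and falls
→ NOT monotonic

Not monotonic


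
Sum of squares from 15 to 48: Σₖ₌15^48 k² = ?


Σₖ₌15^48 k² = Σₖ₌₁^48 k² − Σₖ₌₁^14 k²
= 48·49·97/6 − 14·15·29/6
= 38024 − 1015 = 37009

Σk² = 37009


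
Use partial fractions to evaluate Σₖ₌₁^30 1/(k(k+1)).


1/(k(k+1)) = 1/k - 1/(k+1) (partial fractions)
Telescoping: Σ = 1 - 1/31 = 30/31

Sum = 30/31


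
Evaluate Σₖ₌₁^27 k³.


n(n+1)/2 = 27×28/2 = 378
Σk³ = 378² = 142884

Σk³ = 142884


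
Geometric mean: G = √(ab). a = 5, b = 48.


GM = √(5×48) = √240 = 15.4919

GM = 15.4919


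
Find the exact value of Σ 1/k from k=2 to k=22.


Σₖ₌2^22 1/k = 1/2 + 1/3 + 1/4 + ... + 1/22
= 13920029/5173168
≈ 2.6908

Sum = 13920029/5173168 ≈ 2.6908


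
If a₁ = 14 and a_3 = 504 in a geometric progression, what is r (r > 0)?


r^(n-1) = aₙ/a₁
r^2 = 504/14 = 36
r = 36^(1/2)
= ±6; taking r > 0 gives r = 6

r = 6


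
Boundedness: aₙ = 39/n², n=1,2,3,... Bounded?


a₁ = 39, a₂ = 39/4, a₃ = 39/9, ...
0 < aₙ ≤ 39 for all n ≥ 1
The sequence IS bounded

Bounded (0 < aₙ ≤ 39)


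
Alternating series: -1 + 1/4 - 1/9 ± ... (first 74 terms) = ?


S = -1 + 1/4 - 1/9 + 1/16 - 1/25 + 1/36 - 1/49 + 1/64 ± ...
= -0.8224
(Full series converges to -π²/12 ≈ -0.8225)

S_74 = -0.8224


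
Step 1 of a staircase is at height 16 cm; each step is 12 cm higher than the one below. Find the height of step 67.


aₙ = a₁ + (n-1)d
= 16 + (67-1)×12
= 16 + 792
= 808

a_67 = 808


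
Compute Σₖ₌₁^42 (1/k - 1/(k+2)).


Telescoping with gap 2: two head and two tail terms survive.
= (1 + 1/2) - (1/43 + 1/44)
= 3/2 - 1/43 - 1/44 = 2751/1892

Sum = 2751/1892


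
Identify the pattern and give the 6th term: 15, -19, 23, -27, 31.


Pattern: alternating sign, magnitude arithmetic (d=4)
Terms: 15, -19, 23, -27, 31
Next term = -35

Next term = -35


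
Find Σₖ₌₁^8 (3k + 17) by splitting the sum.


Σ(3k+17) = 3·Σk + 17·n
= 3·36 + 17·8
= 108 + 136 = 244

Σ = 244


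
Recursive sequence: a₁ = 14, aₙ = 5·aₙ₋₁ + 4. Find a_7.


Computing step by step:
a_1 = 14
a_2 = 74
a_3 = 374
a_4 = 1874
a_5 = 9374
a_6 = 46874
a_7 = 234374


a_7 = 234374


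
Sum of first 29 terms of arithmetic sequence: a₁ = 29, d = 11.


aₙ = 29 + (29-1)×11 = 337
Sₙ = n(a₁+aₙ)/2 = 29×(29+337)/2
= 29×366/2 = 5307

S_29 = 5307


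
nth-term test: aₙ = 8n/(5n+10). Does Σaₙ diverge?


lim(n→∞) 8n/(5n+10) = 8/5 = 8/5  (divide numerator and denominator by n)
lim aₙ = 8/5 ≠ 0 → series DIVERGES

Diverges (lim aₙ = 8/5 ≠ 0)


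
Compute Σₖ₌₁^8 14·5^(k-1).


Sₙ = 14×(5^8 - 1)/(5 - 1)
= 14×(390625 - 1)/4
= 14×390624/4
= 1367184

S_8 = 1367184


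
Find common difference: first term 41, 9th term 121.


d = (aₙ - a₁)/(n-1)
= (121 - 41)/(9-1)
= 80/8 = 10

d = 10


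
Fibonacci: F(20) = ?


Fibonacci sequence: 1, 1, 2, 3, 5, 8, 13, 21, 34, 55, 89, ...
F(20) = 6765

F(20) = 6765


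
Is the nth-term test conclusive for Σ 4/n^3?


lim(n→∞) 4/n^3 = 0
lim aₙ = 0 → nth-term test is INCONCLUSIVE
(Need other tests; this is actually a convergent p-series with p=3 > 1)

Inconclusive (lim aₙ = 0; need another test)


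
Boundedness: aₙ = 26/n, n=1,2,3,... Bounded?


a₁ = 26, a₂ = 26/2, a₃ = 26/3, ...
0 < aₙ ≤ 26 for all n ≥ 1
Lower bound: 0, Upper bound: 26
The sequence IS bounded

Bounded (0 < aₙ ≤ 26)


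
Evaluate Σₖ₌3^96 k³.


Σₖ₌3^96 k³ = [96·97/2]² − [2·3/2]²
= 21678336 − 9 = 21678327

Σk³ = 21678327


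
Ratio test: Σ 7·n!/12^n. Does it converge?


aₙ = 7·n!/12^n
a_{n+1}/aₙ = (n+1)!/12^(n+1) × 12^n/n!  (constant 7 cancels)
= (n+1)/12
L = lim(n→∞) (n+1)/12 = ∞
L > 1 → series DIVERGES

Diverges (ratio test: L = ∞ > 1)


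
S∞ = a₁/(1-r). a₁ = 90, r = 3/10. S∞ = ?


S∞ = a₁/(1-r) = 90/(1 - 3/10)
= 90/(7/10)
= 900/7

S∞ = 900/7


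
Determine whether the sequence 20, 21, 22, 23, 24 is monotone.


Differences: 1, 1, 1, 1
All differences > 0 → strictly INCREASING

Monotonically increasing


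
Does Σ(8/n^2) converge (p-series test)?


p-series test: Σ c/n^p converges if p > 1, diverges if p ≤ 1 (constant c > 0 doesn't affect convergence).
p = 2
2 > 1 → CONVERGES

Converges (p = 2 > 1)


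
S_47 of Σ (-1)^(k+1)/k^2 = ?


S = 1 - 1/4 + 1/9 - 1/16 + 1/25 - 1/36 + 1/49 - 1/64 ± ...
= 0.8227
(Full series converges to +π²/12 ≈ +0.8225)

S_47 = 0.8227


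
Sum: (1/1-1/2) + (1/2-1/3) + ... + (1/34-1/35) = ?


Telescoping: adjacent terms cancel.
= 1/1 - 1/35
= 1 - 1/35 = 34/35

Sum = 34/35


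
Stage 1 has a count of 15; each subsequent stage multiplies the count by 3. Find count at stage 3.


aₙ = a₁·r^(n-1)
= 15×3^2
= 15×9
= 135

a_3 = 135


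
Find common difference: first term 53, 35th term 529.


d = (aₙ - a₁)/(n-1)
= (529 - 53)/(35-1)
= 476/34 = 14

d = 14


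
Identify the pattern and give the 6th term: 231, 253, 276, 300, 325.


Pattern: triangular numbers: n(n+1)/2
Terms: 231, 253, 276, 300, 325
Next term = 351

Next term = 351


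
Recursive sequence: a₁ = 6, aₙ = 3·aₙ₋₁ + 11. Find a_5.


Computing step by step:
a_1 = 6
a_2 = 29
a_3 = 98
a_4 = 305
a_5 = 926


a_5 = 926


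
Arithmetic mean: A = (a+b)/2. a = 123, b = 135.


AM = (123 + 135)/2 = 258/2 = 129

AM = 129


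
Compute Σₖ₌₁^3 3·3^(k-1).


Sₙ = 3×(3^3 - 1)/(3 - 1)
= 3×(27 - 1)/2
= 3×26/2
= 39

S_3 = 39


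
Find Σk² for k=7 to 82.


Σₖ₌7^82 k² = Σₖ₌₁^82 k² − Σₖ₌₁^6 k²
= 82·83·165/6 − 6·7·13/6
= 187165 − 91 = 187074

Σk² = 187074


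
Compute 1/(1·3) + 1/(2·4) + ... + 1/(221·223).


1/(k(k+2)) = (1/2)·(1/k - 1/(k+2)) (partial fractions)
Telescoping: Σ = (1/2)·(1 + 1/2 - 1/222 - 1/223) = 36907/49506

Sum = 36907/49506


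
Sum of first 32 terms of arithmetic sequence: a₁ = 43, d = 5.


aₙ = 43 + (32-1)×5 = 198
Sₙ = n(a₁+aₙ)/2 = 32×(43+198)/2
= 32×241/2 = 3856

S_32 = 3856


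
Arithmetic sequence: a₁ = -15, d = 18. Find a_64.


aₙ = a₁ + (n-1)d
= -15 + (64-1)×18
= -15 + 1134
= 1119

a_64 = 1119


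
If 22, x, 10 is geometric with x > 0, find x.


GM = √(22×10) = √220 = 14.8324

GM = 14.8324


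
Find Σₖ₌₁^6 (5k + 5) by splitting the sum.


Σ(5k+5) = 5·Σk + 5·n
= 5·21 + 5·6
= 105 + 30 = 135

Σ = 135


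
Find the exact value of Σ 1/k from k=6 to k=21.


Σₖ₌6^21 1/k = 1/6 + 1/7 + 1/8 + ... + 1/21
= 105689791/77597520
≈ 1.362

Sum = 105689791/77597520 ≈ 1.362


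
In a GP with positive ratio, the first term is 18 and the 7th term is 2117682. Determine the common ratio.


r^(n-1) = aₙ/a₁
r^6 = 2117682/18 = 117649
r = 117649^(1/6)
= ±7; taking r > 0 gives r = 7

r = 7


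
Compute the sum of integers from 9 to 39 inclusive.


Σₖ₌9^39 k = Σₖ₌₁^39 k − Σₖ₌₁^8 k
= 39·40/2 − 8·9/2
= 780 − 36 = 744

Σk = 744


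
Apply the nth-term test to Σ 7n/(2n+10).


lim(n→∞) 7n/(2n+10) = 7/2 = 7/2  (divide numerator and denominator by n)
lim aₙ = 7/2 ≠ 0 → series DIVERGES

Diverges (lim aₙ = 7/2 ≠ 0)


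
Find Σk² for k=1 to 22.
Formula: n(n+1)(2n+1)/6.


n = 22
n(n+1)(2n+1)/6 = 22×23×45/6
= 22770/6 = 3795

Σk² = 3795


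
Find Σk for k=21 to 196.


Σₖ₌21^196 k = Σₖ₌₁^196 k − Σₖ₌₁^20 k
= 196·197/2 − 20·21/2
= 19306 − 210 = 19096

Σk = 19096


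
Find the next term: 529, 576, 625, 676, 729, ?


Pattern: perfect squares: n²
Terms: 529, 576, 625, 676, 729
Next term = 784

Next term = 784


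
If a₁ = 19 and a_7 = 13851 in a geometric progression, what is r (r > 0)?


r^(n-1) = aₙ/a₁
r^6 = 13851/19 = 729
r = 729^(1/6)
= ±3; taking r > 0 gives r = 3

r = 3


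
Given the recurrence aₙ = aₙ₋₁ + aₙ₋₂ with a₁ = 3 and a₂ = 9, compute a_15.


Computing iteratively: 3, 9, 12, 21, 33, 54, 87, 141, 228, 369, 597, 966, ...
a_15 = 4092

a_15 = 4092


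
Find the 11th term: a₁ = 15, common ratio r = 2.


aₙ = a₁·r^(n-1)
= 15×2^10
= 15×1024
= 15360

a_11 = 15360


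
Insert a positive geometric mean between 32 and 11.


GM = √(32×11) = √352 = 18.7617

GM = 18.7617


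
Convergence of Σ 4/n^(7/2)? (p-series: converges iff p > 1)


p-series test: Σ c/n^p converges if p > 1, diverges if p ≤ 1 (constant c > 0 doesn't affect convergence).
p = 7/2
7/2 > 1 → CONVERGES

Converges (p = 7/2 > 1)


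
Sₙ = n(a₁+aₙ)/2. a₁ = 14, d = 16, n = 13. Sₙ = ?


aₙ = 14 + (13-1)×16 = 206
Sₙ = n(a₁+aₙ)/2 = 13×(14+206)/2
= 13×220/2 = 1430

S_13 = 1430


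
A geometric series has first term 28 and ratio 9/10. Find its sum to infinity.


S∞ = a₁/(1-r) = 28/(1 - 9/10)
= 28/(1/10)
= 280

S∞ = 280


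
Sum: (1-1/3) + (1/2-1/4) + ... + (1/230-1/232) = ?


Telescoping with gap 2: two head and two tail terms survive.
= (1 + 1/2) - (1/231 + 1/232)
= 3/2 - 1/231 - 1/232 = 79925/53592

Sum = 79925/53592


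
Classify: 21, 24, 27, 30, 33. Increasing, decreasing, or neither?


Differences: 3, 3, 3, 3
All differences > 0 → strictly INCREASING

Monotonically increasing


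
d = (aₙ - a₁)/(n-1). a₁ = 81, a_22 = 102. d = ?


d = (aₙ - a₁)/(n-1)
= (102 - 81)/(22-1)
= 21/21 = 1

d = 1


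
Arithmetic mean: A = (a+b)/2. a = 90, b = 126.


AM = (90 + 126)/2 = 216/2 = 108

AM = 108


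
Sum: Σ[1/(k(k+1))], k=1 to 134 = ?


1/(k(k+1)) = 1/k - 1/(k+1) (partial fractions)
Telescoping: Σ = 1 - 1/135 = 134/135

Sum = 134/135


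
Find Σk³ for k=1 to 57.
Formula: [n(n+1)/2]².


n(n+1)/2 = 57×58/2 = 1653
Σk³ = 1653² = 2732409

Σk³ = 2732409


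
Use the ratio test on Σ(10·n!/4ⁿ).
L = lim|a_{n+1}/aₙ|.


aₙ = 10·n!/4^n
a_{n+1}/aₙ = (n+1)!/4^(n+1) × 4^n/n!  (constant 10 cancels)
= (n+1)/4
L = lim(n→∞) (n+1)/4 = ∞
L > 1 → series DIVERGES

Diverges (ratio test: L = ∞ > 1)


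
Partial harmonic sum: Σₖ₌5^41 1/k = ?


Σₖ₌5^41 1/k = 1/5 + 1/6 + 1/7 + ... + 1/41
= 44202362371332533/19914562703599200
≈ 2.2196

Sum = 44202362371332533/19914562703599200 ≈ 2.2196


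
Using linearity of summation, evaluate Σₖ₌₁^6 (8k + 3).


Σ(8k+3) = 8·Σk + 3·n
= 8·21 + 3·6
= 168 + 18 = 186

Σ = 186


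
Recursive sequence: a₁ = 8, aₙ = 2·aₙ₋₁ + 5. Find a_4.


Computing step by step:
a_1 = 8
a_2 = 21
a_3 = 47
a_4 = 99


a_4 = 99


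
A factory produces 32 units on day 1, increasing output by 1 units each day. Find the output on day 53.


aₙ = a₁ + (n-1)d
= 32 + (53-1)×1
= 32 + 52
= 84

a_53 = 84


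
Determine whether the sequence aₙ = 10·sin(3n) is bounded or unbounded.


For all n, -1 ≤ sin(3n) ≤ 1, so -10 ≤ 10·sin(3n) ≤ 10
Lower bound: -10, Upper bound: 10
The sequence IS bounded

Bounded (-10 ≤ aₙ ≤ 10)


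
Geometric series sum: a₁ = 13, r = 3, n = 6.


Sₙ = 13×(3^6 - 1)/(3 - 1)
= 13×(729 - 1)/2
= 13×728/2
= 4732

S_6 = 4732


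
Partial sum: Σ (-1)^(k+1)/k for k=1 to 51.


S = 1 - 1/2 + 1/3 - 1/4 + 1/5 - 1/6 + 1/7 - 1/8 ± ...
= 0.7029
(Full series converges to +ln(2) ≈ +0.6931)

S_51 = 0.7029


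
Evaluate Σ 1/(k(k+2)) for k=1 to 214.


1/(k(k+2)) = (1/2)·(1/k - 1/(k+2)) (partial fractions)
Telescoping: Σ = (1/2)·(1 + 1/2 - 1/215 - 1/216) = 69229/92880

Sum = 69229/92880


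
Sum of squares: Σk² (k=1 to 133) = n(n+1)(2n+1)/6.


n = 133
n(n+1)(2n+1)/6 = 133×134×267/6
= 4758474/6 = 793079

Σk² = 793079


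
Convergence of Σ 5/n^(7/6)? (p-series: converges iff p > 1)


p-series test: Σ c/n^p converges if p > 1, diverges if p ≤ 1 (constant c > 0 doesn't affect convergence).
p = 7/6
7/6 > 1 → CONVERGES

Converges (p = 7/6 > 1)


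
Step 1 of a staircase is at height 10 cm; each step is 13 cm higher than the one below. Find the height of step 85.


aₙ = a₁ + (n-1)d
= 10 + (85-1)×13
= 10 + 1092
= 1102

a_85 = 1102


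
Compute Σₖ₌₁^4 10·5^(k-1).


Sₙ = 10×(5^4 - 1)/(5 - 1)
= 10×(625 - 1)/4
= 10×624/4
= 1560

S_4 = 1560
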